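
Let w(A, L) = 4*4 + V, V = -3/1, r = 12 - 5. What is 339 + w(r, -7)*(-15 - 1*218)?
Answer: -2690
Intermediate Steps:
r = 7
V = -3 (V = -3*1 = -3)
w(A, L) = 13 (w(A, L) = 4*4 - 3 = 16 - 3 = 13)
339 + w(r, -7)*(-15 - 1*218) = 339 + 13*(-15 - 1*218) = 339 + 13*(-15 - 218) = 339 + 13*(-233) = 339 - 3029 = -2690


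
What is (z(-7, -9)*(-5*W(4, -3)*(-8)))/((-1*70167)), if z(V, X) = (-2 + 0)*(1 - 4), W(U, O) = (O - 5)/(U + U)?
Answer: 80/23389 ≈ 0.0034204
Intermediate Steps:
W(U, O) = (-5 + O)/(2*U) (W(U, O) = (-5 + O)/((2*U)) = (-5 + O)*(1/(2*U)) = (-5 + O)/(2*U))
z(V, X) = 6 (z(V, X) = -2*(-3) = 6)
(z(-7, -9)*(-5*W(4, -3)*(-8)))/((-1*70167)) = (6*(-5*(-5 - 3)/(2*4)*(-8)))/((-1*70167)) = (6*(-5*(-8)/(2*4)*(-8)))/(-70167) = (6*(-5*(-1)*(-8)))*(-1/70167) = (6*(5*(-8)))*(-1/70167) = (6*(-40))*(-1/70167) = -240*(-1/70167) = 80/23389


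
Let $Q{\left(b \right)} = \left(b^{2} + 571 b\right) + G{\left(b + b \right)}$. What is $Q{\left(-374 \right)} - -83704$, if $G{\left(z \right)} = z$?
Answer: $9278$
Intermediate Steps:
$Q{\left(b \right)} = b^{2} + 573 b$ ($Q{\left(b \right)} = \left(b^{2} + 571 b\right) + \left(b + b\right) = \left(b^{2} + 571 b\right) + 2 b = b^{2} + 573 b$)
$Q{\left(-374 \right)} - -83704 = - 374 \left(573 - 374\right) - -83704 = \left(-374\right) 199 + 83704 = -74426 + 83704 = 9278$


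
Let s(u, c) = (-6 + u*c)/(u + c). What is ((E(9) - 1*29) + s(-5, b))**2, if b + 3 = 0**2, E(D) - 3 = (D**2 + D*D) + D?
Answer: 1324801/64 ≈ 20700.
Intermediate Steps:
E(D) = 3 + D + 2*D**2 (E(D) = 3 + ((D**2 + D*D) + D) = 3 + ((D**2 + D**2) + D) = 3 + (2*D**2 + D) = 3 + (D + 2*D**2) = 3 + D + 2*D**2)
b = -3 (b = -3 + 0**2 = -3 + 0 = -3)
s(u, c) = (-6 + c*u)/(c + u)
((E(9) - 1*29) + s(-5, b))**2 = (((3 + 9 + 2*9**2) - 1*29) + (-6 - 3*(-5))/(-3 - 5))**2 = (((3 + 9 + 2*81) - 29) + (-6 + 15)/(-8))**2 = (((3 + 9 + 162) - 29) - 1/8*9)**2 = ((174 - 29) - 9/8)**2 = (145 - 9/8)**2 = (1151/8)**2 = 1324801/64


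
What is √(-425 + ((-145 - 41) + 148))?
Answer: I*√463 ≈ 21.517*I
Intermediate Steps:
√(-425 + ((-145 - 41) + 148)) = √(-425 + (-186 + 148)) = √(-425 - 38) = √(-463) = I*√463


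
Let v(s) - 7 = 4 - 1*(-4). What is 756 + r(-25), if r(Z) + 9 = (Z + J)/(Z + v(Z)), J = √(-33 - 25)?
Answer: 1499/2 - I*√58/10 ≈ 749.5 - 0.76158*I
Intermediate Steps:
v(s) = 15 (v(s) = 7 + (4 - 1*(-4)) = 7 + (4 + 4) = 7 + 8 = 15)
J = I*√58 (J = √(-58) = I*√58 ≈ 7.6158*I)
r(Z) = -9 + (Z + I*√58)/(15 + Z) (r(Z) = -9 + (Z + I*√58)/(Z + 15) = -9 + (Z + I*√58)/(15 + Z))
756 + r(-25) = 756 + (-135 - 8*(-25) + I*√58)/(15 - 25) = 756 + (-135 + 200 + I*√58)/(-10) = 756 - (65 + I*√58)/10 = 756 + (-13/2 - I*√58/10) = 1499/2 - I*√58/10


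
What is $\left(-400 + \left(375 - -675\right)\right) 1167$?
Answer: $758550$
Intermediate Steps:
$\left(-400 + \left(375 - -675\right)\right) 1167 = \left(-400 + \left(375 + 675\right)\right) 1167 = \left(-400 + 1050\right) 1167 = 650 \cdot 1167 = 758550$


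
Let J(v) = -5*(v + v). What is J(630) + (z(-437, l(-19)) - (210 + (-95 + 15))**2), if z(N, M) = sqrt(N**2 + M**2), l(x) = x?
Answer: -23200 + 19*sqrt(530) ≈ -22763.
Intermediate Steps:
J(v) = -10*v
z(N, M) = sqrt(M**2 + N**2)
J(630) + (z(-437, l(-19)) - (210 + (-95 + 15))**2) = -10*630 + (sqrt((-19)**2 + (-437)**2) - (210 + (-95 + 15))**2) = -6300 + (sqrt(361 + 190969) - (210 - 80)**2) = -6300 + (sqrt(191330) - 1*130**2) = -6300 + (19*sqrt(530) - 1*16900) = -6300 + (19*sqrt(530) - 16900) = -6300 + (-16900 + 19*sqrt(530)) = -23200 + 19*sqrt(530)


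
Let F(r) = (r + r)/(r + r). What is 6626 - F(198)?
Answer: 6625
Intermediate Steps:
F(r) = 1 (F(r) = (2*r)/((2*r)) = (2*r)*(1/(2*r)) = 1)
6626 - F(198) = 6626 - 1*1 = 6626 - 1 = 6625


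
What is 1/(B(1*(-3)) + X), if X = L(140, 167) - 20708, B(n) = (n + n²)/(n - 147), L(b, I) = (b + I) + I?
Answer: -25/505851 ≈ -4.9422e-5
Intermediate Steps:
L(b, I) = b + 2*I (L(b, I) = (I + b) + I = b + 2*I)
B(n) = (n + n²)/(-147 + n)
X = -20234 (X = (140 + 2*167) - 20708 = (140 + 334) - 20708 = 474 - 20708 = -20234)
1/(B(1*(-3)) + X) = 1/((1*(-3))*(1 + 1*(-3))/(-147 + 1*(-3)) - 20234) = 1/(-3*(1 - 3)/(-147 - 3) - 20234) = 1/(-3*(-2)/(-150) - 20234) = 1/(-3*(-1/150)*(-2) - 20234) = 1/(-1/25 - 20234) = 1/(-505851/25) = -25/505851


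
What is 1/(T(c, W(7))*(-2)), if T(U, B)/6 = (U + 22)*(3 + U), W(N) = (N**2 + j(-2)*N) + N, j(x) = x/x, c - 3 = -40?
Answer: -1/6120 ≈ -0.00016340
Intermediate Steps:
c = -37 (c = 3 - 40 = -37)
j(x) = 1
W(N) = N**2 + 2*N (W(N) = (N**2 + 1*N) + N = (N**2 + N) + N = (N + N**2) + N = N**2 + 2*N)
T(U, B) = 6*(3 + U)*(22 + U) (T(U, B) = 6*((U + 22)*(3 + U)) = 6*((22 + U)*(3 + U)) = 6*((3 + U)*(22 + U)) = 6*(3 + U)*(22 + U))
1/(T(c, W(7))*(-2)) = 1/((396 + 6*(-37)**2 + 150*(-37))*(-2)) = 1/((396 + 6*1369 - 5550)*(-2)) = 1/((396 + 8214 - 5550)*(-2)) = 1/(3060*(-2)) = 1/(-6120) = -1/6120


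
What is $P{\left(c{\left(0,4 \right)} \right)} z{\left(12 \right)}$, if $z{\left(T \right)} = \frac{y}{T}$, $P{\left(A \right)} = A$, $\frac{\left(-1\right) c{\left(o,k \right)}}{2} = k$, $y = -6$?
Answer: $4$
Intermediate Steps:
$c{\left(o,k \right)} = - 2 k$
$z{\left(T \right)} = - \frac{6}{T}$
$P{\left(c{\left(0,4 \right)} \right)} z{\left(12 \right)} = \left(-2\right) 4 \left(- \frac{6}{12}\right) = - 8 \left(\left(-6\right) \frac{1}{12}\right) = \left(-8\right) \left(- \frac{1}{2}\right) = 4$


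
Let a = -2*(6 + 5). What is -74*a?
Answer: 1628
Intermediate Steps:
a = -22 (a = -2*11 = -22)
-74*a = -74*(-22) = 1628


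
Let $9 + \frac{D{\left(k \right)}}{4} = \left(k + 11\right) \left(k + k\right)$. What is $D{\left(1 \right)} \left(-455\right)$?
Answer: $-27300$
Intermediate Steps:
$D{\left(k \right)} = -36 + 8 k \left(11 + k\right)$ ($D{\left(k \right)} = -36 + 4 \left(k + 11\right) \left(k + k\right) = -36 + 4 \left(11 + k\right) 2 k = -36 + 4 \cdot 2 k \left(11 + k\right) = -36 + 8 k \left(11 + k\right)$)
$D{\left(1 \right)} \left(-455\right) = \left(-36 + 8 \cdot 1^{2} + 88 \cdot 1\right) \left(-455\right) = \left(-36 + 8 \cdot 1 + 88\right) \left(-455\right) = \left(-36 + 8 + 88\right) \left(-455\right) = 60 \left(-455\right) = -27300$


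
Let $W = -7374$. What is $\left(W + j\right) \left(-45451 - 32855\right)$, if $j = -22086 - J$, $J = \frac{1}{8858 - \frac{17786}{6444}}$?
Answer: $\frac{65819359569507012}{28531583} \approx 2.3069 \cdot 10^{9}$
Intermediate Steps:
$J = \frac{3222}{28531583}$ ($J = \frac{1}{8858 - \frac{8893}{3222}} = \frac{1}{\frac{28531583}{3222}} = \frac{3222}{28531583} \approx 0.00011293$)
$j = - \frac{630148545360}{28531583}$ ($j = -22086 - \frac{3222}{28531583} = - \frac{630148545360}{28531583} \approx -22086.0$)
$\left(W + j\right) \left(-45451 - 32855\right) = \left(-7374 - \frac{630148545360}{28531583}\right) \left(-45451 - 32855\right) = \left(- \frac{840540438402}{28531583}\right) \left(-78306\right) = \frac{65819359569507012}{28531583}$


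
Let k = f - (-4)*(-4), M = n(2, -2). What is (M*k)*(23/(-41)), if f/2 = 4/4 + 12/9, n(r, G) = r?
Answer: 1564/123 ≈ 12.715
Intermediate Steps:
M = 2
f = 14/3 (f = 2*(4/4 + 12/9) = 2*(4*(¼) + 12*(⅑)) = 2*(1 + 4/3) = 2*(7/3) = 14/3 ≈ 4.6667)
k = -34/3 (k = 14/3 - (-4)*(-4) = 14/3 - 1*16 = 14/3 - 16 = -34/3 ≈ -11.333)
(M*k)*(23/(-41)) = (2*(-34/3))*(23/(-41)) = -1564*(-1)/(3*41) = -68/3*(-23/41) = 1564/123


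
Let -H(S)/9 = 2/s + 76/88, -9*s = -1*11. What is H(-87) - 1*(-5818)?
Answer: 11591/2 ≈ 5795.5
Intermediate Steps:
s = 11/9 (s = -(-1)*11/9 = -1/9*(-11) = 11/9 ≈ 1.2222)
H(S) = -45/2 (H(S) = -9*(2/(11/9) + 76/88) = -9*(2*(9/11) + 76*(1/88)) = -9*(18/11 + 19/22) = -9*5/2 = -45/2)
H(-87) - 1*(-5818) = -45/2 - 1*(-5818) = -45/2 + 5818 = 11591/2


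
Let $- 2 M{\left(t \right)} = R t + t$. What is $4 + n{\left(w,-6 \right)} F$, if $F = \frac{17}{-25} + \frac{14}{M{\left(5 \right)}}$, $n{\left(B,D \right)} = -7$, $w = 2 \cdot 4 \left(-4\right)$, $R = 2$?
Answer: $\frac{1637}{75} \approx 21.827$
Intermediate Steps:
$w = -32$ ($w = 8 \left(-4\right) = -32$)
$M{\left(t \right)} = - \frac{3 t}{2}$ ($M{\left(t \right)} = - \frac{2 t + t}{2} = - \frac{3 t}{2}$)
$F = - \frac{191}{75}$ ($F = \frac{17}{-25} + \frac{14}{\left(- \frac{3}{2}\right) 5} = 17 \left(- \frac{1}{25}\right) + \frac{14}{- \frac{15}{2}} = - \frac{17}{25} + 14 \left(- \frac{2}{15}\right) = - \frac{17}{25} - \frac{28}{15} = - \frac{191}{75} \approx -2.5467$)
$4 + n{\left(w,-6 \right)} F = 4 - - \frac{1337}{75} = 4 + \frac{1337}{75} = \frac{1637}{75}$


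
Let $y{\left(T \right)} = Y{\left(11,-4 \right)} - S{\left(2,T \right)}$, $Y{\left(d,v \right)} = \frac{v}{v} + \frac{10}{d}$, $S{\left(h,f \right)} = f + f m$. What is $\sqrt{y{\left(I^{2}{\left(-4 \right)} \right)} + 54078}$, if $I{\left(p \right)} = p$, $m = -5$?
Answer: $\frac{\sqrt{6551413}}{11} \approx 232.69$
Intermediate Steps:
$S{\left(h,f \right)} = - 4 f$ ($S{\left(h,f \right)} = f + f \left(-5\right) = f - 5 f = - 4 f$)
$Y{\left(d,v \right)} = 1 + \frac{10}{d}$
$y{\left(T \right)} = \frac{21}{11} + 4 T$ ($y{\left(T \right)} = \frac{10 + 11}{11} - - 4 T = \frac{1}{11} \cdot 21 + 4 T = \frac{21}{11} + 4 T$)
$\sqrt{y{\left(I^{2}{\left(-4 \right)} \right)} + 54078} = \sqrt{\left(\frac{21}{11} + 4 \left(-4\right)^{2}\right) + 54078} = \sqrt{\left(\frac{21}{11} + 4 \cdot 16\right) + 54078} = \sqrt{\left(\frac{21}{11} + 64\right) + 54078} = \sqrt{\frac{725}{11} + 54078} = \sqrt{\frac{595583}{11}} = \frac{\sqrt{6551413}}{11}$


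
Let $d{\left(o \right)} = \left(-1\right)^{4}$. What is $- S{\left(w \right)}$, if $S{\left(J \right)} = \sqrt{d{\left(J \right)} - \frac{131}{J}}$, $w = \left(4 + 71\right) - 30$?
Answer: $- \frac{i \sqrt{430}}{15} \approx - 1.3824 i$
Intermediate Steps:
$d{\left(o \right)} = 1$
$w = 45$ ($w = 75 - 30 = 45$)
$S{\left(J \right)} = \sqrt{1 - \frac{131}{J}}$
$- S{\left(w \right)} = - \sqrt{\frac{-131 + 45}{45}} = - \sqrt{\frac{1}{45} \left(-86\right)} = - \sqrt{- \frac{86}{45}} = - \frac{i \sqrt{430}}{15}$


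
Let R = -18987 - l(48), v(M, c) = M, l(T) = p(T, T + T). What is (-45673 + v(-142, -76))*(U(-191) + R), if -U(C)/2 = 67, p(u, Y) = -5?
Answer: 875799540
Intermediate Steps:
l(T) = -5
U(C) = -134 (U(C) = -2*67 = -134)
R = -18982 (R = -18987 - 1*(-5) = -18987 + 5 = -18982)
(-45673 + v(-142, -76))*(U(-191) + R) = (-45673 - 142)*(-134 - 18982) = -45815*(-19116) = 875799540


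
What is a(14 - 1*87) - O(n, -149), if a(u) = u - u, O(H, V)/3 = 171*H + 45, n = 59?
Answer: -30402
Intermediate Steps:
O(H, V) = 135 + 513*H (O(H, V) = 3*(171*H + 45) = 3*(45 + 171*H) = 135 + 513*H)
a(u) = 0
a(14 - 1*87) - O(n, -149) = 0 - (135 + 513*59) = 0 - (135 + 30267) = 0 - 1*30402 = 0 - 30402 = -30402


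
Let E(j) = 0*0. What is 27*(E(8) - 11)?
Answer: -297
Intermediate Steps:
E(j) = 0
27*(E(8) - 11) = 27*(0 - 11) = 27*(-11) = -297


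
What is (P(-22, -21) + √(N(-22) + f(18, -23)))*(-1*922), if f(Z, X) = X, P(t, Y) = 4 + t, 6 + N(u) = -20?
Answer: 16596 - 6454*I ≈ 16596.0 - 6454.0*I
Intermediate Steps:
N(u) = -26 (N(u) = -6 - 20 = -26)
(P(-22, -21) + √(N(-22) + f(18, -23)))*(-1*922) = ((4 - 22) + √(-26 - 23))*(-1*922) = (-18 + √(-49))*(-922) = (-18 + 7*I)*(-922) = 16596 - 6454*I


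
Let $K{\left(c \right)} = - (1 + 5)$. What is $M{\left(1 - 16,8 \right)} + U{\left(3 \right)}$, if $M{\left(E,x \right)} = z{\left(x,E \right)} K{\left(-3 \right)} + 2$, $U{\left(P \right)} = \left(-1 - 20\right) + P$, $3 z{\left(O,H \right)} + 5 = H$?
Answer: $24$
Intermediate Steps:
$z{\left(O,H \right)} = - \frac{5}{3} + \frac{H}{3}$
$K{\left(c \right)} = -6$ ($K{\left(c \right)} = \left(-1\right) 6 = -6$)
$U{\left(P \right)} = -21 + P$
$M{\left(E,x \right)} = 12 - 2 E$ ($M{\left(E,x \right)} = \left(- \frac{5}{3} + \frac{E}{3}\right) \left(-6\right) + 2 = \left(10 - 2 E\right) + 2 = 12 - 2 E$)
$M{\left(1 - 16,8 \right)} + U{\left(3 \right)} = \left(12 - 2 \left(1 - 16\right)\right) + \left(-21 + 3\right) = \left(12 - 2 \left(1 - 16\right)\right) - 18 = \left(12 - -30\right) - 18 = \left(12 + 30\right) - 18 = 42 - 18 = 24$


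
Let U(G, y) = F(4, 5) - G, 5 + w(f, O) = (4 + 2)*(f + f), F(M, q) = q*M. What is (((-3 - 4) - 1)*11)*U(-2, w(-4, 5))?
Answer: -1936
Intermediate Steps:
F(M, q) = M*q
w(f, O) = -5 + 12*f (w(f, O) = -5 + (4 + 2)*(f + f) = -5 + 6*(2*f) = -5 + 12*f)
U(G, y) = 20 - G (U(G, y) = 4*5 - G = 20 - G)
(((-3 - 4) - 1)*11)*U(-2, w(-4, 5)) = (((-3 - 4) - 1)*11)*(20 - 1*(-2)) = ((-7 - 1)*11)*(20 + 2) = -8*11*22 = -88*22 = -1936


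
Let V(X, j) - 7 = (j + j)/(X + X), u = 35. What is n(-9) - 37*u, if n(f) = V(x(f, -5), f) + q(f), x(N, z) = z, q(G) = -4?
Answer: -6451/5 ≈ -1290.2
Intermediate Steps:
V(X, j) = 7 + j/X (V(X, j) = 7 + (j + j)/(X + X) = 7 + (2*j)/((2*X)) = 7 + (2*j)*(1/(2*X)) = 7 + j/X)
n(f) = 3 - f/5 (n(f) = (7 + f/(-5)) - 4 = (7 + f*(-⅕)) - 4 = (7 - f/5) - 4 = 3 - f/5)
n(-9) - 37*u = (3 - ⅕*(-9)) - 37*35 = (3 + 9/5) - 1295 = 24/5 - 1295 = -6451/5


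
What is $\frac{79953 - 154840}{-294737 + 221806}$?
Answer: $\frac{74887}{72931} \approx 1.0268$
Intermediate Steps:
$\frac{79953 - 154840}{-294737 + 221806} = - \frac{74887}{-72931} = \left(-74887\right) \left(- \frac{1}{72931}\right) = \frac{74887}{72931}$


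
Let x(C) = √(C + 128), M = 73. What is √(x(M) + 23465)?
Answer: √(23465 + √201) ≈ 153.23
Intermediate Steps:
x(C) = √(128 + C)
√(x(M) + 23465) = √(√(128 + 73) + 23465) = √(√201 + 23465) = √(23465 + √201)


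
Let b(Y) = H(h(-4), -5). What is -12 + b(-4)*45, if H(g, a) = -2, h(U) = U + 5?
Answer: -102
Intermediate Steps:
h(U) = 5 + U
b(Y) = -2
-12 + b(-4)*45 = -12 - 2*45 = -12 - 90 = -102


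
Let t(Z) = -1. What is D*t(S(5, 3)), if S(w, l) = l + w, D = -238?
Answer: 238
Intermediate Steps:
D*t(S(5, 3)) = -238*(-1) = 238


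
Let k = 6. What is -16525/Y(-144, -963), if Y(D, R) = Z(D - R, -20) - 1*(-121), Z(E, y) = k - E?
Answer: 16525/692 ≈ 23.880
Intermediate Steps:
Z(E, y) = 6 - E
Y(D, R) = 127 + R - D (Y(D, R) = (6 - (D - R)) - 1*(-121) = (6 + (R - D)) + 121 = (6 + R - D) + 121 = 127 + R - D)
-16525/Y(-144, -963) = -16525/(127 - 963 - 1*(-144)) = -16525/(127 - 963 + 144) = -16525/(-692) = -16525*(-1/692) = 16525/692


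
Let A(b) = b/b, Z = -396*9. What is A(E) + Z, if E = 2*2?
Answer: -3563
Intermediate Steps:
E = 4
Z = -3564
A(b) = 1
A(E) + Z = 1 - 3564 = -3563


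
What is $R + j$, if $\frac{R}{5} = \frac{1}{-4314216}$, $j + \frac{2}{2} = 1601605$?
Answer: $\frac{6909665602459}{4314216} \approx 1.6016 \cdot 10^{6}$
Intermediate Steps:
$j = 1601604$ ($j = -1 + 1601605 = 1601604$)
$R = - \frac{5}{4314216}$ ($R = \frac{5}{-4314216} = 5 \left(- \frac{1}{4314216}\right) = - \frac{5}{4314216} \approx -1.159 \cdot 10^{-6}$)
$R + j = - \frac{5}{4314216} + 1601604 = \frac{6909665602459}{4314216}$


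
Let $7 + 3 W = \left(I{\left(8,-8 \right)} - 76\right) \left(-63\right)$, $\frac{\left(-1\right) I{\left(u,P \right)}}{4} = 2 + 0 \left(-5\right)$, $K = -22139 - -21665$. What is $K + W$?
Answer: $\frac{3863}{3} \approx 1287.7$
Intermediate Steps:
$K = -474$ ($K = -22139 + 21665 = -474$)
$I{\left(u,P \right)} = -8$ ($I{\left(u,P \right)} = - 4 \left(2 + 0 \left(-5\right)\right) = - 4 \left(2 + 0\right) = \left(-4\right) 2 = -8$)
$W = \frac{5285}{3}$ ($W = - \frac{7}{3} + \frac{\left(-8 - 76\right) \left(-63\right)}{3} = - \frac{7}{3} + \frac{\left(-84\right) \left(-63\right)}{3} = - \frac{7}{3} + \frac{1}{3} \cdot 5292 = - \frac{7}{3} + 1764 = \frac{5285}{3} \approx 1761.7$)
$K + W = -474 + \frac{5285}{3} = \frac{3863}{3}$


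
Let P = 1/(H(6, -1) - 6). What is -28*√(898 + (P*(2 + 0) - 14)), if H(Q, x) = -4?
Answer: -84*√2455/5 ≈ -832.41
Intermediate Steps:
P = -⅒ (P = 1/(-4 - 6) = 1/(-10) = -⅒ ≈ -0.10000)
-28*√(898 + (P*(2 + 0) - 14)) = -28*√(898 + (-(2 + 0)/10 - 14)) = -28*√(898 + (-⅒*2 - 14)) = -28*√(898 + (-⅕ - 14)) = -28*√(898 - 71/5) = -84*√2455/5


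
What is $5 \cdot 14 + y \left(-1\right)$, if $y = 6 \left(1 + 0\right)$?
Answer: $64$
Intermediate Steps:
$y = 6$ ($y = 6 \cdot 1 = 6$)
$5 \cdot 14 + y \left(-1\right) = 5 \cdot 14 + 6 \left(-1\right) = 70 - 6 = 64$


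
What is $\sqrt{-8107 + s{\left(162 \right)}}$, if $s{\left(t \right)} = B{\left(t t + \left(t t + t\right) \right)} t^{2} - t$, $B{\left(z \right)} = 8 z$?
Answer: $\sqrt{11053964531} \approx 1.0514 \cdot 10^{5}$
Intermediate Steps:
$s{\left(t \right)} = - t + t^{2} \left(8 t + 16 t^{2}\right)$ ($s{\left(t \right)} = 8 \left(t t + \left(t t + t\right)\right) t^{2} - t = 8 \left(t^{2} + \left(t^{2} + t\right)\right) t^{2} - t = 8 \left(t^{2} + \left(t + t^{2}\right)\right) t^{2} - t = 8 \left(t + 2 t^{2}\right) t^{2} - t = \left(8 t + 16 t^{2}\right) t^{2} - t = t^{2} \left(8 t + 16 t^{2}\right) - t = - t + t^{2} \left(8 t + 16 t^{2}\right)$)
$\sqrt{-8107 + s{\left(162 \right)}} = \sqrt{-8107 + \left(\left(-1\right) 162 + 8 \cdot 162^{3} + 16 \cdot 162^{4}\right)} = \sqrt{-8107 + \left(-162 + 8 \cdot 4251528 + 16 \cdot 688747536\right)} = \sqrt{-8107 + \left(-162 + 34012224 + 11019960576\right)} = \sqrt{-8107 + 11053972638} = \sqrt{11053964531}$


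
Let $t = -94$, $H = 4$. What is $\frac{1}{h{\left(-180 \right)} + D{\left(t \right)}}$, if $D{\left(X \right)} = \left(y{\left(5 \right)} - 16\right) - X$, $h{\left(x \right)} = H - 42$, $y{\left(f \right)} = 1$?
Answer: $\frac{1}{41} \approx 0.02439$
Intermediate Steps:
$h{\left(x \right)} = -38$ ($h{\left(x \right)} = 4 - 42 = -38$)
$D{\left(X \right)} = -15 - X$ ($D{\left(X \right)} = \left(1 - 16\right) - X = -15 - X$)
$\frac{1}{h{\left(-180 \right)} + D{\left(t \right)}} = \frac{1}{-38 - -79} = \frac{1}{-38 + \left(-15 + 94\right)} = \frac{1}{-38 + 79} = \frac{1}{41}$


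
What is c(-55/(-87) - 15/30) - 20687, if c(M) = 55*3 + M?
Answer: -3570805/174 ≈ -20522.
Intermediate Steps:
c(M) = 165 + M
c(-55/(-87) - 15/30) - 20687 = (165 + (-55/(-87) - 15/30)) - 20687 = (165 + (-55*(-1/87) - 15*1/30)) - 20687 = (165 + (55/87 - 1/2)) - 20687 = (165 + 23/174) - 20687 = 28733/174 - 20687 = -3570805/174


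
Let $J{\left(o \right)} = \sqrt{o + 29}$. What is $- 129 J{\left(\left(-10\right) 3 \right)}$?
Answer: $- 129 i \approx - 129.0 i$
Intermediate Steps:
$J{\left(o \right)} = \sqrt{29 + o}$
$- 129 J{\left(\left(-10\right) 3 \right)} = - 129 \sqrt{29 - 30} = - 129 \sqrt{-1} = - 129 i$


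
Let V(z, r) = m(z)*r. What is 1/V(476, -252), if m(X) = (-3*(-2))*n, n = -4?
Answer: 1/6048 ≈ 0.00016534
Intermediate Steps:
m(X) = -24 (m(X) = -3*(-2)*(-4) = 6*(-4) = -24)
V(z, r) = -24*r
1/V(476, -252) = 1/(-24*(-252)) = 1/6048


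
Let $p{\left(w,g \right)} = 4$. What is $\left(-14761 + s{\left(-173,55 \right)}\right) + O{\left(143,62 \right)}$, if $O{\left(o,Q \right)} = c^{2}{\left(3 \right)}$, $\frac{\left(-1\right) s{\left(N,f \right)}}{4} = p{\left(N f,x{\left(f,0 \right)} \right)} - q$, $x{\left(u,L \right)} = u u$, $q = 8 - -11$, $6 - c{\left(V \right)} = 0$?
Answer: $-14665$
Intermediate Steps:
$c{\left(V \right)} = 6$ ($c{\left(V \right)} = 6 - 0 = 6 + 0 = 6$)
$q = 19$ ($q = 8 + 11 = 19$)
$x{\left(u,L \right)} = u^{2}$
$s{\left(N,f \right)} = 60$ ($s{\left(N,f \right)} = - 4 \left(4 - 19\right) = \left(-4\right) \left(-15\right) = 60$)
$O{\left(o,Q \right)} = 36$ ($O{\left(o,Q \right)} = 6^{2} = 36$)
$\left(-14761 + s{\left(-173,55 \right)}\right) + O{\left(143,62 \right)} = \left(-14761 + 60\right) + 36 = -14701 + 36 = -14665$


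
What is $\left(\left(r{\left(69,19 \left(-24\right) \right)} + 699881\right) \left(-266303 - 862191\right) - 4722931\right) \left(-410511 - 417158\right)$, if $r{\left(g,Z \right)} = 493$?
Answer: $654166882656959603$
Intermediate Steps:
$\left(\left(r{\left(69,19 \left(-24\right) \right)} + 699881\right) \left(-266303 - 862191\right) - 4722931\right) \left(-410511 - 417158\right) = \left(\left(493 + 699881\right) \left(-266303 - 862191\right) - 4722931\right) \left(-410511 - 417158\right) = \left(700374 \left(-1128494\right) - 4722931\right) \left(-827669\right) = \left(-790367856756 - 4722931\right) \left(-827669\right) = \left(-790372579687\right) \left(-827669\right) = 654166882656959603$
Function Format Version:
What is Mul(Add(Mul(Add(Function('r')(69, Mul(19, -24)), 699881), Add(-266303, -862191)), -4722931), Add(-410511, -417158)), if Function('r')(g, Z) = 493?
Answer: 654166882656959603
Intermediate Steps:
Mul(Add(Mul(Add(Function('r')(69, Mul(19, -24)), 699881), Add(-266303, -862191)), -4722931), Add(-410511, -417158)) = Mul(Add(Mul(Add(493, 699881), Add(-266303, -862191)), -4722931), Add(-410511, -417158)) = Mul(Add(Mul(700374, -1128494), -4722931), -827669) = Mul(Add(-790367856756, -4722931), -827669) = Mul(-790372579687, -827669) = 654166882656959603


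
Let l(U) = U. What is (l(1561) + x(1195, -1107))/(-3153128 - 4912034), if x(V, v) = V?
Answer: -1378/4032581 ≈ -0.00034172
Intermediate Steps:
(l(1561) + x(1195, -1107))/(-3153128 - 4912034) = (1561 + 1195)/(-3153128 - 4912034) = 2756/(-8065162) = 2756*(-1/8065162) = -1378/4032581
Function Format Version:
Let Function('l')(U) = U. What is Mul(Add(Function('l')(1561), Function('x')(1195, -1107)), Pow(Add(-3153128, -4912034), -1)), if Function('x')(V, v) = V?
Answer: Rational(-1378, 4032581) ≈ -0.00034172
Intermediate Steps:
Mul(Add(Function('l')(1561), Function('x')(1195, -1107)), Pow(Add(-3153128, -4912034), -1)) = Mul(Add(1561, 1195), Pow(Add(-3153128, -4912034), -1)) = Mul(2756, Pow(-8065162, -1)) = Mul(2756, Rational(-1, 8065162)) = Rational(-1378, 4032581)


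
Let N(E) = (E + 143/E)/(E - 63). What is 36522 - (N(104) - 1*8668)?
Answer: 14821477/328 ≈ 45187.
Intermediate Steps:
N(E) = (E + 143/E)/(-63 + E)
36522 - (N(104) - 1*8668) = 36522 - ((143 + 104²)/(104*(-63 + 104)) - 1*8668) = 36522 - ((1/104)*(143 + 10816)/41 - 8668) = 36522 - ((1/104)*(1/41)*10959 - 8668) = 36522 - (843/328 - 8668) = 36522 - 1*(-2842261/328) = 36522 + 2842261/328 = 14821477/328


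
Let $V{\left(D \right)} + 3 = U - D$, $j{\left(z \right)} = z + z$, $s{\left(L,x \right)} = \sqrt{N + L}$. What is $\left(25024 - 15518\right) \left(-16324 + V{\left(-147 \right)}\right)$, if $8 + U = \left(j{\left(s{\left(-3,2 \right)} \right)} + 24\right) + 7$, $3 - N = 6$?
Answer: $-153588442 + 19012 i \sqrt{6} \approx -1.5359 \cdot 10^{8} + 46570.0 i$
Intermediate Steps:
$N = -3$ ($N = 3 - 6 = -3$)
$s{\left(L,x \right)} = \sqrt{-3 + L}$
$j{\left(z \right)} = 2 z$
$U = 23 + 2 i \sqrt{6}$ ($U = -8 + \left(\left(2 \sqrt{-3 - 3} + 24\right) + 7\right) = -8 + \left(\left(2 \sqrt{-6} + 24\right) + 7\right) = -8 + \left(\left(2 i \sqrt{6} + 24\right) + 7\right) = -8 + \left(\left(24 + 2 i \sqrt{6}\right) + 7\right) = -8 + \left(31 + 2 i \sqrt{6}\right) = 23 + 2 i \sqrt{6} \approx 23.0 + 4.899 i$)
$V{\left(D \right)} = 20 - D + 2 i \sqrt{6}$ ($V{\left(D \right)} = -3 - \left(-23 + D - 2 i \sqrt{6}\right) = -3 + \left(23 - D + 2 i \sqrt{6}\right) = 20 - D + 2 i \sqrt{6}$)
$\left(25024 - 15518\right) \left(-16324 + V{\left(-147 \right)}\right) = \left(25024 - 15518\right) \left(-16324 + \left(20 - -147 + 2 i \sqrt{6}\right)\right) = 9506 \left(-16324 + \left(20 + 147 + 2 i \sqrt{6}\right)\right) = 9506 \left(-16324 + \left(167 + 2 i \sqrt{6}\right)\right) = 9506 \left(-16157 + 2 i \sqrt{6}\right) = -153588442 + 19012 i \sqrt{6}$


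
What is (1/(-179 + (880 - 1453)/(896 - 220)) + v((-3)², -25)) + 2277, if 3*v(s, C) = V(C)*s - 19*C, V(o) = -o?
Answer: 915594359/364731 ≈ 2510.3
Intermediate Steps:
v(s, C) = -19*C/3 - C*s/3 (v(s, C) = ((-C)*s - 19*C)/3 = (-C*s - 19*C)/3 = (-19*C - C*s)/3 = -19*C/3 - C*s/3)
(1/(-179 + (880 - 1453)/(896 - 220)) + v((-3)², -25)) + 2277 = (1/(-179 + (880 - 1453)/(896 - 220)) + (⅓)*(-25)*(-19 - 1*(-3)²)) + 2277 = (1/(-179 - 573/676) + (⅓)*(-25)*(-19 - 1*9)) + 2277 = (1/(-179 - 573*1/676) + (⅓)*(-25)*(-19 - 9)) + 2277 = (1/(-179 - 573/676) + (⅓)*(-25)*(-28)) + 2277 = (1/(-121577/676) + 700/3) + 2277 = (-676/121577 + 700/3) + 2277 = 85101872/364731 + 2277 = 915594359/364731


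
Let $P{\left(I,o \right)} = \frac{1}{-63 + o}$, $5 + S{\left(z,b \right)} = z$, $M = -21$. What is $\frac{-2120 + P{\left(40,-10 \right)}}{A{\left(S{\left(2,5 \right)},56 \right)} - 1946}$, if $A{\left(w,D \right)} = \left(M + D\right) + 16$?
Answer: $\frac{154761}{138335} \approx 1.1187$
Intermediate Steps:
$S{\left(z,b \right)} = -5 + z$
$A{\left(w,D \right)} = -5 + D$ ($A{\left(w,D \right)} = \left(-21 + D\right) + 16 = -5 + D$)
$\frac{-2120 + P{\left(40,-10 \right)}}{A{\left(S{\left(2,5 \right)},56 \right)} - 1946} = \frac{-2120 + \frac{1}{-63 - 10}}{\left(-5 + 56\right) - 1946} = \frac{-2120 + \frac{1}{-73}}{51 - 1946} = \frac{-2120 - \frac{1}{73}}{-1895} = \left(- \frac{154761}{73}\right) \left(- \frac{1}{1895}\right) = \frac{154761}{138335}$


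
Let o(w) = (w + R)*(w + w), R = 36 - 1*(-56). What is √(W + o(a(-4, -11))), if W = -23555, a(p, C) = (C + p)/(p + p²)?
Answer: I*√380510/4 ≈ 154.21*I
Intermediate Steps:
R = 92 (R = 36 + 56 = 92)
a(p, C) = (C + p)/(p + p²)
o(w) = 2*w*(92 + w) (o(w) = (w + 92)*(w + w) = (92 + w)*(2*w) = 2*w*(92 + w))
√(W + o(a(-4, -11))) = √(-23555 + 2*((-11 - 4)/((-4)*(1 - 4)))*(92 + (-11 - 4)/((-4)*(1 - 4)))) = √(-23555 + 2*(-¼*(-15)/(-3))*(92 - ¼*(-15)/(-3))) = √(-23555 + 2*(-¼*(-⅓)*(-15))*(92 - ¼*(-⅓)*(-15))) = √(-23555 + 2*(-5/4)*(92 - 5/4)) = √(-23555 + 2*(-5/4)*(363/4)) = √(-23555 - 1815/8) = √(-190255/8) = I*√380510/4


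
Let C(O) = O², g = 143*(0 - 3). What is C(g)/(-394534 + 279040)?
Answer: -61347/38498 ≈ -1.5935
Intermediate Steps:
g = -429 (g = 143*(-3) = -429)
C(g)/(-394534 + 279040) = (-429)²/(-394534 + 279040) = 184041/(-115494) = 184041*(-1/115494) = -61347/38498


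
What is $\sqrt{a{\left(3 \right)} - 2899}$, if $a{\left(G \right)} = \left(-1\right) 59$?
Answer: $i \sqrt{2958} \approx 54.388 i$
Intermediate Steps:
$a{\left(G \right)} = -59$
$\sqrt{a{\left(3 \right)} - 2899} = \sqrt{-59 - 2899} = \sqrt{-2958} = i \sqrt{2958}$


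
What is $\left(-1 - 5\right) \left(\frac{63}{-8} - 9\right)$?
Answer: $\frac{405}{4} \approx 101.25$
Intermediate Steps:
$\left(-1 - 5\right) \left(\frac{63}{-8} - 9\right) = \left(-1 - 5\right) \left(63 \left(- \frac{1}{8}\right) - 9\right) = - 6 \left(- \frac{63}{8} - 9\right) = \left(-6\right) \left(- \frac{135}{8}\right) = \frac{405}{4}$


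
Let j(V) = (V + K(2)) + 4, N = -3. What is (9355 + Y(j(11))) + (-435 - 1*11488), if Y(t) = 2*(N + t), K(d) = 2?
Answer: -2540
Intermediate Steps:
j(V) = 6 + V (j(V) = (V + 2) + 4 = (2 + V) + 4 = 6 + V)
Y(t) = -6 + 2*t (Y(t) = 2*(-3 + t) = -6 + 2*t)
(9355 + Y(j(11))) + (-435 - 1*11488) = (9355 + (-6 + 2*(6 + 11))) + (-435 - 1*11488) = (9355 + (-6 + 2*17)) + (-435 - 11488) = (9355 + (-6 + 34)) - 11923 = (9355 + 28) - 11923 = 9383 - 11923 = -2540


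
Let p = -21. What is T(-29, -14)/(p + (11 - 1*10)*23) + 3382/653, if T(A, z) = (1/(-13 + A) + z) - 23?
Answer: -731327/54852 ≈ -13.333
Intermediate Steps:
T(A, z) = -23 + z + 1/(-13 + A) (T(A, z) = (z + 1/(-13 + A)) - 23 = -23 + z + 1/(-13 + A))
T(-29, -14)/(p + (11 - 1*10)*23) + 3382/653 = ((300 - 23*(-29) - 13*(-14) - 29*(-14))/(-13 - 29))/(-21 + (11 - 1*10)*23) + 3382/653 = ((300 + 667 + 182 + 406)/(-42))/(-21 + (11 - 10)*23) + 3382*(1/653) = (-1/42*1555)/(-21 + 1*23) + 3382/653 = -1555/(42*(-21 + 23)) + 3382/653 = -1555/42/2 + 3382/653 = -1555/42*½ + 3382/653 = -1555/84 + 3382/653 = -731327/54852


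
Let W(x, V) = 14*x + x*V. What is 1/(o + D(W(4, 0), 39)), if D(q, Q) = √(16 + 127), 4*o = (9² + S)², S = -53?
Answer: 196/38273 - √143/38273 ≈ 0.0048087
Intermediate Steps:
W(x, V) = 14*x + V*x
o = 196 (o = (9² - 53)²/4 = (81 - 53)²/4 = (¼)*28² = (¼)*784 = 196)
D(q, Q) = √143
1/(o + D(W(4, 0), 39)) = 1/(196 + √143)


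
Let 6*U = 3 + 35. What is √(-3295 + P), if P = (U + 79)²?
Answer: √35881/3 ≈ 63.141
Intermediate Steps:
U = 19/3 (U = (3 + 35)/6 = (⅙)*38 = 19/3 ≈ 6.3333)
P = 65536/9 (P = (19/3 + 79)² = (256/3)² = 65536/9 ≈ 7281.8)
√(-3295 + P) = √(-3295 + 65536/9) = √(35881/9) = √35881/3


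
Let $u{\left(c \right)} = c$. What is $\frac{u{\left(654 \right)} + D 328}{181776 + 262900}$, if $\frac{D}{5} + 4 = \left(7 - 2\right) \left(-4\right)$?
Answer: $- \frac{19353}{222338} \approx -0.087043$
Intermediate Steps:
$D = -120$ ($D = -20 + 5 \left(7 - 2\right) \left(-4\right) = -20 + 5 \cdot 5 \left(-4\right) = -20 + 5 \left(-20\right) = -20 - 100 = -120$)
$\frac{u{\left(654 \right)} + D 328}{181776 + 262900} = \frac{654 - 39360}{181776 + 262900} = \frac{654 - 39360}{444676} = \left(-38706\right) \frac{1}{444676} = - \frac{19353}{222338}$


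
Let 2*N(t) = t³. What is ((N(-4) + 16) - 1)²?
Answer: 289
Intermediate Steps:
N(t) = t³/2
((N(-4) + 16) - 1)² = (((½)*(-4)³ + 16) - 1)² = (((½)*(-64) + 16) - 1)² = ((-32 + 16) - 1)² = (-16 - 1)² = (-17)² = 289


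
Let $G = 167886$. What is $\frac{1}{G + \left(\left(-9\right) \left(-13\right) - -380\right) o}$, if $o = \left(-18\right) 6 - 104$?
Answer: $\frac{1}{62522} \approx 1.5994 \cdot 10^{-5}$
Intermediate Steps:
$o = -212$ ($o = -108 - 104 = -212$)
$\frac{1}{G + \left(\left(-9\right) \left(-13\right) - -380\right) o} = \frac{1}{167886 + \left(\left(-9\right) \left(-13\right) - -380\right) \left(-212\right)} = \frac{1}{167886 + \left(117 + 380\right) \left(-212\right)} = \frac{1}{167886 + 497 \left(-212\right)} = \frac{1}{167886 - 105364} = \frac{1}{62522}$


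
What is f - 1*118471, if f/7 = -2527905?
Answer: -17813806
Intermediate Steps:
f = -17695335 (f = 7*(-2527905) = -17695335)
f - 1*118471 = -17695335 - 1*118471 = -17695335 - 118471 = -17813806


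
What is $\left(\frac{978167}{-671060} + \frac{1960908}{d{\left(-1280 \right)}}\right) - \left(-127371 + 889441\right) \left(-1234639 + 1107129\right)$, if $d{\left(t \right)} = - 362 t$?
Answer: $\frac{377684373764287107267}{3886779520} \approx 9.7172 \cdot 10^{10}$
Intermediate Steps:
$\left(\frac{978167}{-671060} + \frac{1960908}{d{\left(-1280 \right)}}\right) - \left(-127371 + 889441\right) \left(-1234639 + 1107129\right) = \left(\frac{978167}{-671060} + \frac{1960908}{\left(-362\right) \left(-1280\right)}\right) - \left(-127371 + 889441\right) \left(-1234639 + 1107129\right) = \left(978167 \left(- \frac{1}{671060}\right) + \frac{1960908}{463360}\right) - 762070 \left(-127510\right) = \left(- \frac{978167}{671060} + 1960908 \cdot \frac{1}{463360}\right) - -97171545700 = \left(- \frac{978167}{671060} + \frac{490227}{115840}\right) + 97171545700 = \frac{10783043267}{3886779520} + 97171545700 = \frac{377684373764287107267}{3886779520}$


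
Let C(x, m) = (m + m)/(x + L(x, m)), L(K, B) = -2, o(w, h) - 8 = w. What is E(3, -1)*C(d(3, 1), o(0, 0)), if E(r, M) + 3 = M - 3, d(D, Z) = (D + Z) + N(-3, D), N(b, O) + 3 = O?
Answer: -56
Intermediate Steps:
N(b, O) = -3 + O
o(w, h) = 8 + w
d(D, Z) = -3 + Z + 2*D (d(D, Z) = (D + Z) + (-3 + D) = -3 + Z + 2*D)
C(x, m) = 2*m/(-2 + x) (C(x, m) = (m + m)/(x - 2) = (2*m)/(-2 + x) = 2*m/(-2 + x))
E(r, M) = -6 + M (E(r, M) = -3 + (M - 3) = -3 + (-3 + M) = -6 + M)
E(3, -1)*C(d(3, 1), o(0, 0)) = (-6 - 1)*(2*(8 + 0)/(-2 + (-3 + 1 + 2*3))) = -14*8/(-2 + (-3 + 1 + 6)) = -14*8/(-2 + 4) = -14*8/2 = -7*8 = -56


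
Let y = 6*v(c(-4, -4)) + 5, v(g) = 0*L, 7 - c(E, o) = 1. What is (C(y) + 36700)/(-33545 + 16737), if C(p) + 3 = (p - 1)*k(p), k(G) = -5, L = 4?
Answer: -36677/16808 ≈ -2.1821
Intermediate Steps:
c(E, o) = 6 (c(E, o) = 7 - 1*1 = 7 - 1 = 6)
v(g) = 0 (v(g) = 0*4 = 0)
y = 5 (y = 6*0 + 5 = 0 + 5 = 5)
C(p) = 2 - 5*p (C(p) = -3 + (p - 1)*(-5) = -3 + (-1 + p)*(-5) = -3 + (5 - 5*p) = 2 - 5*p)
(C(y) + 36700)/(-33545 + 16737) = ((2 - 5*5) + 36700)/(-33545 + 16737) = ((2 - 25) + 36700)/(-16808) = (-23 + 36700)*(-1/16808) = 36677*(-1/16808) = -36677/16808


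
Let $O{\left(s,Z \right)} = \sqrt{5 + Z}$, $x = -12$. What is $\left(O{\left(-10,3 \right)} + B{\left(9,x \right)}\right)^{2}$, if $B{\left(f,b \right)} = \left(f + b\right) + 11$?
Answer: $72 + 32 \sqrt{2} \approx 117.25$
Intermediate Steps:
$B{\left(f,b \right)} = 11 + b + f$ ($B{\left(f,b \right)} = \left(b + f\right) + 11 = 11 + b + f$)
$\left(O{\left(-10,3 \right)} + B{\left(9,x \right)}\right)^{2} = \left(\sqrt{5 + 3} + \left(11 - 12 + 9\right)\right)^{2} = \left(\sqrt{8} + 8\right)^{2} = \left(2 \sqrt{2} + 8\right)^{2} = \left(8 + 2 \sqrt{2}\right)^{2}$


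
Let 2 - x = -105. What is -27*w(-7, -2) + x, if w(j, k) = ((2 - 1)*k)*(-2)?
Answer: -1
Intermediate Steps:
x = 107 (x = 2 - 1*(-105) = 2 + 105 = 107)
w(j, k) = -2*k (w(j, k) = (1*k)*(-2) = k*(-2) = -2*k)
-27*w(-7, -2) + x = -(-54)*(-2) + 107 = -27*4 + 107 = -108 + 107 = -1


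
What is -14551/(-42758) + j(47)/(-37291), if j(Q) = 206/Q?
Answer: 25494394879/74940963166 ≈ 0.34019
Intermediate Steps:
-14551/(-42758) + j(47)/(-37291) = -14551/(-42758) + (206/47)/(-37291) = -14551*(-1/42758) + (206*(1/47))*(-1/37291) = 14551/42758 + (206/47)*(-1/37291) = 14551/42758 - 206/1752677 = 25494394879/74940963166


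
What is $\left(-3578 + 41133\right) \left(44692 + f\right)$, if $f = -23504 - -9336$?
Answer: $1146328820$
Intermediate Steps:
$f = -14168$ ($f = -23504 + 9336 = -14168$)
$\left(-3578 + 41133\right) \left(44692 + f\right) = \left(-3578 + 41133\right) \left(44692 - 14168\right) = 37555 \cdot 30524 = 1146328820$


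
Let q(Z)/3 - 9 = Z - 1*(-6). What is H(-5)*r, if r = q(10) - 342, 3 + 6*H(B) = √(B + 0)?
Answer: 267/2 - 89*I*√5/2 ≈ 133.5 - 99.505*I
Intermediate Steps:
q(Z) = 45 + 3*Z (q(Z) = 27 + 3*(Z - 1*(-6)) = 27 + 3*(Z + 6) = 27 + 3*(6 + Z) = 27 + (18 + 3*Z) = 45 + 3*Z)
H(B) = -½ + √B/6 (H(B) = -½ + √(B + 0)/6 = -½ + √B/6)
r = -267 (r = (45 + 3*10) - 342 = (45 + 30) - 342 = 75 - 342 = -267)
H(-5)*r = (-½ + √(-5)/6)*(-267) = (-½ + (I*√5)/6)*(-267) = (-½ + I*√5/6)*(-267) = 267/2 - 89*I*√5/2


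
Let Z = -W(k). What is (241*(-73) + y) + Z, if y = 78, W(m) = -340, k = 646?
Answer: -17175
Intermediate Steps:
Z = 340 (Z = -1*(-340) = 340)
(241*(-73) + y) + Z = (241*(-73) + 78) + 340 = (-17593 + 78) + 340 = -17515 + 340 = -17175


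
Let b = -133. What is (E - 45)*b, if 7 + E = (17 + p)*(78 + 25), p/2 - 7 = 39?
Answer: -1486275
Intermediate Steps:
p = 92 (p = 14 + 2*39 = 14 + 78 = 92)
E = 11220 (E = -7 + (17 + 92)*(78 + 25) = -7 + 109*103 = -7 + 11227 = 11220)
(E - 45)*b = (11220 - 45)*(-133) = 11175*(-133) = -1486275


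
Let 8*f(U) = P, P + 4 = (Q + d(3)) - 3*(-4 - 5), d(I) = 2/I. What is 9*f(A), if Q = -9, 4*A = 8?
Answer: 33/2 ≈ 16.500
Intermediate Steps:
A = 2 (A = (¼)*8 = 2)
P = 44/3 (P = -4 + ((-9 + 2/3) - 3*(-4 - 5)) = -4 + ((-9 + 2*(⅓)) - 3*(-9)) = -4 + ((-9 + ⅔) + 27) = -4 + (-25/3 + 27) = -4 + 56/3 = 44/3 ≈ 14.667)
f(U) = 11/6 (f(U) = (⅛)*(44/3) = 11/6)
9*f(A) = 9*(11/6) = 33/2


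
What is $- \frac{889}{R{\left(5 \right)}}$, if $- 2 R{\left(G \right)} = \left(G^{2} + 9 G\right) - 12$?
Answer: $\frac{889}{29} \approx 30.655$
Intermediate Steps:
$R{\left(G \right)} = 6 - \frac{9 G}{2} - \frac{G^{2}}{2}$ ($R{\left(G \right)} = - \frac{\left(G^{2} + 9 G\right) - 12}{2} = - \frac{-12 + G^{2} + 9 G}{2} = 6 - \frac{9 G}{2} - \frac{G^{2}}{2}$)
$- \frac{889}{R{\left(5 \right)}} = - \frac{889}{6 - \frac{45}{2} - \frac{5^{2}}{2}} = - \frac{889}{6 - \frac{45}{2} - \frac{25}{2}} = - \frac{889}{-29} = \left(-889\right) \left(- \frac{1}{29}\right) = \frac{889}{29}$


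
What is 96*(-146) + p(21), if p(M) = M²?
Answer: -13575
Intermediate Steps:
96*(-146) + p(21) = 96*(-146) + 21² = -14016 + 441 = -13575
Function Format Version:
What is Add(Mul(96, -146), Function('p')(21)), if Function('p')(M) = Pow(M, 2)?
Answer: -13575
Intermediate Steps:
Add(Mul(96, -146), Function('p')(21)) = Add(Mul(96, -146), Pow(21, 2)) = Add(-14016, 441) = -13575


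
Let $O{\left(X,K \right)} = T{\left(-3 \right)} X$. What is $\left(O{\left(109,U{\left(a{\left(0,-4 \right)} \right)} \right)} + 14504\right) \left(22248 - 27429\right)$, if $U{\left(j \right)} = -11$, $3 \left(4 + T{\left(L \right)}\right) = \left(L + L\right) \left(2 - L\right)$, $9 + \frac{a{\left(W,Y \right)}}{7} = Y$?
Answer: $-67239018$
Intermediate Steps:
$a{\left(W,Y \right)} = -63 + 7 Y$
$T{\left(L \right)} = -4 + \frac{2 L \left(2 - L\right)}{3}$ ($T{\left(L \right)} = -4 + \frac{\left(L + L\right) \left(2 - L\right)}{3} = -4 + \frac{2 L \left(2 - L\right)}{3}$)
$O{\left(X,K \right)} = - 14 X$ ($O{\left(X,K \right)} = \left(-4 - \frac{2 \left(-3\right)^{2}}{3} + \frac{4}{3} \left(-3\right)\right) X = \left(-4 - 6 - 4\right) X = - 14 X$)
$\left(O{\left(109,U{\left(a{\left(0,-4 \right)} \right)} \right)} + 14504\right) \left(22248 - 27429\right) = \left(\left(-14\right) 109 + 14504\right) \left(22248 - 27429\right) = \left(-1526 + 14504\right) \left(-5181\right) = 12978 \left(-5181\right) = -67239018$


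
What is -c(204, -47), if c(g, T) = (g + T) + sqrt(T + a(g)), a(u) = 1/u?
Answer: -157 - I*sqrt(488937)/102 ≈ -157.0 - 6.8553*I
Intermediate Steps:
a(u) = 1/u
c(g, T) = T + g + sqrt(T + 1/g) (c(g, T) = (g + T) + sqrt(T + 1/g) = (T + g) + sqrt(T + 1/g) = T + g + sqrt(T + 1/g))
-c(204, -47) = -(-47 + 204 + sqrt(-47 + 1/204)) = -(-47 + 204 + sqrt(-9587/204)) = -(-47 + 204 + I*sqrt(488937)/102) = -(157 + I*sqrt(488937)/102) = -157 - I*sqrt(488937)/102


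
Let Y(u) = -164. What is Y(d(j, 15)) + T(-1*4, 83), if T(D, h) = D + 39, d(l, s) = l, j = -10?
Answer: -129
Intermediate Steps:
T(D, h) = 39 + D
Y(d(j, 15)) + T(-1*4, 83) = -164 + (39 - 1*4) = -164 + (39 - 4) = -164 + 35 = -129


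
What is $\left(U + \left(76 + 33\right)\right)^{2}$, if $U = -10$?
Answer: $9801$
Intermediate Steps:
$\left(U + \left(76 + 33\right)\right)^{2} = \left(-10 + \left(76 + 33\right)\right)^{2} = \left(-10 + 109\right)^{2} = 99^{2} = 9801$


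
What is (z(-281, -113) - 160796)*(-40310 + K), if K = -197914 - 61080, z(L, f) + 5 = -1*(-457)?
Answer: 47991600576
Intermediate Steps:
z(L, f) = 452 (z(L, f) = -5 - 1*(-457) = -5 + 457 = 452)
K = -258994
(z(-281, -113) - 160796)*(-40310 + K) = (452 - 160796)*(-40310 - 258994) = -160344*(-299304) = 47991600576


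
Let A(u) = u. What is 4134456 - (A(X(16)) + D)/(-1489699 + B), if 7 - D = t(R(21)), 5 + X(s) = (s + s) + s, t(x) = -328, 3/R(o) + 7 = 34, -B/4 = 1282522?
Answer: 27369218081250/6619787 ≈ 4.1345e+6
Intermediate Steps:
B = -5130088 (B = -4*1282522 = -5130088)
R(o) = ⅑ (R(o) = 3/(-7 + 34) = 3/27 = 3*(1/27) = ⅑)
X(s) = -5 + 3*s (X(s) = -5 + ((s + s) + s) = -5 + (2*s + s) = -5 + 3*s)
D = 335 (D = 7 - 1*(-328) = 7 + 328 = 335)
4134456 - (A(X(16)) + D)/(-1489699 + B) = 4134456 - ((-5 + 3*16) + 335)/(-1489699 - 5130088) = 4134456 - ((-5 + 48) + 335)/(-6619787) = 4134456 - (43 + 335)*(-1)/6619787 = 4134456 - 378*(-1)/6619787 = 4134456 - 1*(-378/6619787) = 4134456 + 378/6619787 = 27369218081250/6619787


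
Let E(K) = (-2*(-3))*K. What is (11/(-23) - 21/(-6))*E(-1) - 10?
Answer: -647/23 ≈ -28.130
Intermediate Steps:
E(K) = 6*K
(11/(-23) - 21/(-6))*E(-1) - 10 = (11/(-23) - 21/(-6))*(6*(-1)) - 10 = (11*(-1/23) - 21*(-⅙))*(-6) - 10 = (-11/23 + 7/2)*(-6) - 10 = (139/46)*(-6) - 10 = -417/23 - 10 = -647/23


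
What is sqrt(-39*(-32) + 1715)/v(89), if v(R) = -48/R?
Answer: -89*sqrt(2963)/48 ≈ -100.93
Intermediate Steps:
sqrt(-39*(-32) + 1715)/v(89) = sqrt(-39*(-32) + 1715)/((-48/89)) = sqrt(1248 + 1715)/((-48*1/89)) = sqrt(2963)/(-48/89) = sqrt(2963)*(-89/48) = -89*sqrt(2963)/48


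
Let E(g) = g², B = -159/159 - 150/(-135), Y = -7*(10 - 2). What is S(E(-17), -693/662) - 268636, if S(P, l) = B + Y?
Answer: -2418227/9 ≈ -2.6869e+5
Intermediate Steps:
Y = -56 (Y = -7*8 = -56)
B = ⅑ (B = -159*1/159 - 150*(-1/135) = -1 + 10/9 = ⅑ ≈ 0.11111)
S(P, l) = -503/9 (S(P, l) = ⅑ - 56 = -503/9)
S(E(-17), -693/662) - 268636 = -503/9 - 268636 = -2418227/9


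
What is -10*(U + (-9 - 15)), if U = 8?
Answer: 160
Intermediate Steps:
-10*(U + (-9 - 15)) = -10*(8 + (-9 - 15)) = -10*(8 - 24) = -10*(-16) = 160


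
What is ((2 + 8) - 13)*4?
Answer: -12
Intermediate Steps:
((2 + 8) - 13)*4 = (10 - 13)*4 = -3*4 = -12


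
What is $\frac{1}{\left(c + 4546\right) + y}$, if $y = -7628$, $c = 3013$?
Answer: $- \frac{1}{69} \approx -0.014493$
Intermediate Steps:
$\frac{1}{\left(c + 4546\right) + y} = \frac{1}{\left(3013 + 4546\right) - 7628} = \frac{1}{7559 - 7628} = \frac{1}{-69} = - \frac{1}{69}$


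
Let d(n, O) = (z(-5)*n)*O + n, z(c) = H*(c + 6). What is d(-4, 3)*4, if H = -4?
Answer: 176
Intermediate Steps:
z(c) = -24 - 4*c (z(c) = -4*(c + 6) = -4*(6 + c) = -24 - 4*c)
d(n, O) = n - 4*O*n (d(n, O) = ((-24 - 4*(-5))*n)*O + n = ((-24 + 20)*n)*O + n = (-4*n)*O + n = -4*O*n + n = n - 4*O*n)
d(-4, 3)*4 = -4*(1 - 4*3)*4 = -4*(1 - 12)*4 = -4*(-11)*4 = 44*4 = 176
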